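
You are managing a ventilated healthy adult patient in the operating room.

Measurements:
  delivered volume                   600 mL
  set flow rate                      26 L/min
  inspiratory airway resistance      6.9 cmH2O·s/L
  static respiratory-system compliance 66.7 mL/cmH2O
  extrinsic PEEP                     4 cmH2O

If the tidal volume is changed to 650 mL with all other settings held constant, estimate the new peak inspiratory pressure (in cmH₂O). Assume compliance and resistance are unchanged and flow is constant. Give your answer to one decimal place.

Flow: 26 L/min ÷ 60 = 0.4333 L/s.
PIP = Vt/C + R·V̇ + PEEP (constant-flow equation of motion).
Only the elastic term changes: ΔPIP = ΔVt / C = (650 − 600) / 66.7 = 0.7496 cmH2O.
Original PIP = 600/66.7 + 6.9×0.4333 + 4 = 15.985 cmH2O; new PIP = 15.985 + (0.7496) = 16.735 cmH2O.

16.7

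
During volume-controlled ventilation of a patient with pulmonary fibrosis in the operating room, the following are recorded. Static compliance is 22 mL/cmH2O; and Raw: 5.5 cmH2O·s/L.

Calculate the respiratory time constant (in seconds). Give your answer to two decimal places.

τ = R × C = 5.5 × 22 mL/cmH2O = 5.5 × 0.022 L/cmH2O = 0.121 s.

0.12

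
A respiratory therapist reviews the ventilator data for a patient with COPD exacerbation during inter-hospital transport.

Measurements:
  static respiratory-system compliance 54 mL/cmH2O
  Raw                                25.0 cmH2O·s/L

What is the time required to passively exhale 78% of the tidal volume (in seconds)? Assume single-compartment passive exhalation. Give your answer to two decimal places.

τ = R × C = 25.0 × 54 mL/cmH2O = 25.0 × 0.054 L/cmH2O = 1.35 s.
Exhaled fraction f = 1 − e^(−t/τ) → t = −τ·ln(1 − f) = −1.35·ln(0.22) = 2.044 s.

2.04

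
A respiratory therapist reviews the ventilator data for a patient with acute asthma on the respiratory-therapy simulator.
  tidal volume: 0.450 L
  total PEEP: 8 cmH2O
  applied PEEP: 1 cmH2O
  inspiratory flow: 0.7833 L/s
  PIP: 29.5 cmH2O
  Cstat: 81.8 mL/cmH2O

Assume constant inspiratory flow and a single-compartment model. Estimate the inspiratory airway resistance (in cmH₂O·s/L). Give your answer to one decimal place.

Total PEEP = 8 cmH2O (set 1 + intrinsic 7); this is the baseline alveolar pressure.
Equation of motion (constant flow): PIP = Vt/C + R·V̇ + PEEP.
R·V̇ = PIP − Vt/C − PEEP = 29.5 − 450/81.8 − 8 = 29.5 − 5.501 − 8 = 15.999 cmH2O.
R = 15.999 / 0.7833 = 20.425 cmH2O·s/L.

20.4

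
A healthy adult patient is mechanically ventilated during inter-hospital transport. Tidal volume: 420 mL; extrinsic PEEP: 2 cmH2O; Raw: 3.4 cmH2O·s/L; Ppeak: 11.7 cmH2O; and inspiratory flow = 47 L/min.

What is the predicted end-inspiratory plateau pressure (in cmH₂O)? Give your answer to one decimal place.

Flow: 47 L/min ÷ 60 = 0.7833 L/s.
Pplat = PIP − Raw × flow = 11.7 − 3.4 × 0.7833 = 11.7 − 2.663 = 9.037 cmH2O.

9.0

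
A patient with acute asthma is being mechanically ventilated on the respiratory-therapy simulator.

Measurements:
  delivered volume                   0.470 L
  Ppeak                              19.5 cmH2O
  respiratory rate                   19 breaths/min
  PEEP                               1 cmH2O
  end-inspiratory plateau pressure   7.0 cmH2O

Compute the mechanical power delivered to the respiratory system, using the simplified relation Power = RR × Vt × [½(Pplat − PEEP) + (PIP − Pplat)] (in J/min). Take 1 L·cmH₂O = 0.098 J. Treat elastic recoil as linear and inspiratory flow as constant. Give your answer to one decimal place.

Per-breath work = Vt × [½(Pplat−PEEP) + (PIP−Pplat)] = 0.470 × [0.5×6.0 + 12.5] = 0.470 × 15.5 = 7.285 L·cmH2O.
Power = 19 × 7.285 = 138.42 L·cmH2O/min.
× 0.098 J/(L·cmH2O) → 13.565 J/min.

13.6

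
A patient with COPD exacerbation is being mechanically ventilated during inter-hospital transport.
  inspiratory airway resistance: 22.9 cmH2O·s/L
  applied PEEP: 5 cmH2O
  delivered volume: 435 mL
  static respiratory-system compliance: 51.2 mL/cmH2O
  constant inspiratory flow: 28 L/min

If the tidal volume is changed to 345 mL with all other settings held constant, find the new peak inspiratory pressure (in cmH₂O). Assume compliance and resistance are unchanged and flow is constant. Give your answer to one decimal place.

22.4

Flow: 28 L/min ÷ 60 = 0.4667 L/s.
PIP = Vt/C + R·V̇ + PEEP (constant-flow equation of motion).
Only the elastic term changes: ΔPIP = ΔVt / C = (345 − 435) / 51.2 = -1.758 cmH2O.
Original PIP = 435/51.2 + 22.9×0.4667 + 5 = 24.184 cmH2O; new PIP = 24.184 + (-1.758) = 22.426 cmH2O.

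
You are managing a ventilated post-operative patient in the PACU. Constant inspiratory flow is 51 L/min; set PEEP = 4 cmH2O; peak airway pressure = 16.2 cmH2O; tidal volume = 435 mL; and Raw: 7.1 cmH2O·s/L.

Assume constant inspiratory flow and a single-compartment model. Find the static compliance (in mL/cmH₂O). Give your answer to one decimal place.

70.6

Flow: 51 L/min ÷ 60 = 0.85 L/s.
Equation of motion (constant flow): PIP = Vt/C + R·V̇ + PEEP.
Vt/C = PIP − R·V̇ − PEEP = 16.2 − 7.1×0.85 − 4 = 16.2 − 6.035 − 4 = 6.165 cmH2O.
C = Vt / 6.165 = 435 / 6.165 = 70.56 mL/cmH2O.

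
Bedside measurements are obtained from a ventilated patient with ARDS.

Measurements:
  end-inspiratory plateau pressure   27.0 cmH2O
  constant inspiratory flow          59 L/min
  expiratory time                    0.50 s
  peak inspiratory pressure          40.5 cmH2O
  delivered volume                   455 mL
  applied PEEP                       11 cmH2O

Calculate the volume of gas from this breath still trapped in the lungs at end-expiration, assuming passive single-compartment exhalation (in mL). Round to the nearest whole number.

126

Flow: 59 L/min ÷ 60 = 0.9833 L/s.
R = (PIP − Pplat)/V̇ = (40.5 − 27.0) / 0.9833 = 13.5/0.9833 = 13.729 cmH2O·s/L.
C = Vt/(Pplat − PEEP) = 455.0 / (27.0 − 11) = 455.0/16.0 = 28.438 mL/cmH2O.
τ = R × C = 13.729 × 0.02844 L/cmH2O = 0.3905 s.
Fraction remaining = e^(−Te/τ) = e^(−0.50/0.3905) = 0.2779.
Trapped volume = 455.0 × 0.2779 = 126.44 mL.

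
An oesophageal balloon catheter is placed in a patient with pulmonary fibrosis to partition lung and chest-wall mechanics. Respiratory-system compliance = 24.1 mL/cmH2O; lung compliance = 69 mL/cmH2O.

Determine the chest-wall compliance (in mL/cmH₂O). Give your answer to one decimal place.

1/Ccw = 1/Crs − 1/CL.
1/Ccw = 1/24.1 − 1/69 = 0.027.
Ccw = 37.037 mL/cmH2O.

37.0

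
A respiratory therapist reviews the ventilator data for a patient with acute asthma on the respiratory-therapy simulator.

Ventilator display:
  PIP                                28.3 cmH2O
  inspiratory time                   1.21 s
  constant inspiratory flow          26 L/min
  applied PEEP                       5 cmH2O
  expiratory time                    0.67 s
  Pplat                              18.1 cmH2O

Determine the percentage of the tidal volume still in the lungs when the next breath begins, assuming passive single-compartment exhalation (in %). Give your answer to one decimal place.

Flow: 26 L/min ÷ 60 = 0.4333 L/s.
Vt = flow × Ti = 0.4333 L/s × 1.21 s × 1000 mL/L = 524.29 mL.
R = (PIP − Pplat)/V̇ = (28.3 − 18.1) / 0.4333 = 10.2/0.4333 = 23.54 cmH2O·s/L.
C = Vt/(Pplat − PEEP) = 524.29 / (18.1 − 5) = 524.29/13.1 = 40.022 mL/cmH2O.
τ = R × C = 23.54 × 0.04002 L/cmH2O = 0.9421 s.
Fraction remaining at end-expiration = e^(−Te/τ) = e^(−0.67/0.9421) = 0.4911 → 49.11%.

49.1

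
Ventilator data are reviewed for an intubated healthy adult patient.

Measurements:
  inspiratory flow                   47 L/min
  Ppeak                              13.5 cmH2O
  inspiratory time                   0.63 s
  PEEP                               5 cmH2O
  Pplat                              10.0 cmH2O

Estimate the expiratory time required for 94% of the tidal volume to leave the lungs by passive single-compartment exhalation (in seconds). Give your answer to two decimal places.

1.24

Flow: 47 L/min ÷ 60 = 0.7833 L/s.
Vt = flow × Ti = 0.7833 L/s × 0.63 s × 1000 mL/L = 493.48 mL.
R = (PIP − Pplat)/V̇ = (13.5 − 10.0) / 0.7833 = 3.5/0.7833 = 4.468 cmH2O·s/L.
C = Vt/(Pplat − PEEP) = 493.48 / (10.0 − 5) = 493.48/5.0 = 98.696 mL/cmH2O.
τ = R × C = 4.468 × 0.0987 L/cmH2O = 0.441 s.
t = −τ·ln(1 − 0.94) = −0.441·ln(0.06) = 1.241 s.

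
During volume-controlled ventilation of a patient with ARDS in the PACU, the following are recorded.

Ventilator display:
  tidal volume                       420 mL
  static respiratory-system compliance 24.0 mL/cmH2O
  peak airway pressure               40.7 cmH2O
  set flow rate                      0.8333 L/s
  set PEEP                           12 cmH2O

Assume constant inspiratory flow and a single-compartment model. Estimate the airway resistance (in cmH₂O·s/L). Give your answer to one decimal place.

13.4

Equation of motion (constant flow): PIP = Vt/C + R·V̇ + PEEP.
R·V̇ = PIP − Vt/C − PEEP = 40.7 − 420/24.0 − 12 = 40.7 − 17.5 − 12 = 11.2 cmH2O.
R = 11.2 / 0.8333 = 13.441 cmH2O·s/L.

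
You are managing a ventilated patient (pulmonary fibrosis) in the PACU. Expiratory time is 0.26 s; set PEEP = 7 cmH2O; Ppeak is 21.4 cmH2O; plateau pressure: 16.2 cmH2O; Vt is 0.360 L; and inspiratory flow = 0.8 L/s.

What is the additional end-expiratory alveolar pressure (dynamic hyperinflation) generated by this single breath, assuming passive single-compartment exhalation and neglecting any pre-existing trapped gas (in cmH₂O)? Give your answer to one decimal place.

3.3

R = (PIP − Pplat)/V̇ = (21.4 − 16.2) / 0.8 = 5.2/0.8 = 6.5 cmH2O·s/L.
C = Vt/(Pplat − PEEP) = 360.0 / (16.2 − 7) = 360.0/9.2 = 39.13 mL/cmH2O.
τ = R × C = 6.5 × 0.03913 L/cmH2O = 0.2543 s.
Fraction remaining = e^(−Te/τ) = e^(−0.26/0.2543) = 0.3597; trapped volume = 360.0 × 0.3597 = 129.49 mL.
Additional alveolar pressure from trapping ≈ V_trapped / C = 129.49 / 39.13 = 3.309 cmH2O.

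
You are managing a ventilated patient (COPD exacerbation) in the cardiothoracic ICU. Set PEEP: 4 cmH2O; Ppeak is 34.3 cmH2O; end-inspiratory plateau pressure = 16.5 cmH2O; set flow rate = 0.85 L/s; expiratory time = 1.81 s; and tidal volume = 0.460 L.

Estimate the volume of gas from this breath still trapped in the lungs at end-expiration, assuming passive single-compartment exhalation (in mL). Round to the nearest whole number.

44

R = (PIP − Pplat)/V̇ = (34.3 − 16.5) / 0.85 = 17.8/0.85 = 20.941 cmH2O·s/L.
C = Vt/(Pplat − PEEP) = 460.0 / (16.5 − 4) = 460.0/12.5 = 36.8 mL/cmH2O.
τ = R × C = 20.941 × 0.0368 L/cmH2O = 0.7706 s.
Fraction remaining = e^(−Te/τ) = e^(−1.81/0.7706) = 0.09548.
Trapped volume = 460.0 × 0.09548 = 43.921 mL.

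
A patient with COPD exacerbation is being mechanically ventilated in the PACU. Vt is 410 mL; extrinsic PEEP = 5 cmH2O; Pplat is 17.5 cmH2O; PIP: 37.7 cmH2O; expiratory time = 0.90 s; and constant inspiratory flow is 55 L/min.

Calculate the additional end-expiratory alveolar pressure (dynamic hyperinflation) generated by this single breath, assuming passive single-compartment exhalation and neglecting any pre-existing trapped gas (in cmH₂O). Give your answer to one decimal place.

Flow: 55 L/min ÷ 60 = 0.9167 L/s.
R = (PIP − Pplat)/V̇ = (37.7 − 17.5) / 0.9167 = 20.2/0.9167 = 22.036 cmH2O·s/L.
C = Vt/(Pplat − PEEP) = 410.0 / (17.5 − 5) = 410.0/12.5 = 32.8 mL/cmH2O.
τ = R × C = 22.036 × 0.0328 L/cmH2O = 0.7228 s.
Fraction remaining = e^(−Te/τ) = e^(−0.90/0.7228) = 0.2879; trapped volume = 410.0 × 0.2879 = 118.04 mL.
Additional alveolar pressure from trapping ≈ V_trapped / C = 118.04 / 32.8 = 3.599 cmH2O.

3.6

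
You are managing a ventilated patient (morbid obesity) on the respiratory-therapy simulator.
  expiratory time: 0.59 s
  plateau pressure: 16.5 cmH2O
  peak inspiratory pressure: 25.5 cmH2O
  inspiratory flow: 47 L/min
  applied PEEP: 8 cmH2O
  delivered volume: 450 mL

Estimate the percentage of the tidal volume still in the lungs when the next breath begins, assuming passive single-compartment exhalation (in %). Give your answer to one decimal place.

Flow: 47 L/min ÷ 60 = 0.7833 L/s.
R = (PIP − Pplat)/V̇ = (25.5 − 16.5) / 0.7833 = 9.0/0.7833 = 11.49 cmH2O·s/L.
C = Vt/(Pplat − PEEP) = 450.0 / (16.5 − 8) = 450.0/8.5 = 52.941 mL/cmH2O.
τ = R × C = 11.49 × 0.05294 L/cmH2O = 0.6083 s.
Fraction remaining at end-expiration = e^(−Te/τ) = e^(−0.59/0.6083) = 0.3791 → 37.91%.

37.9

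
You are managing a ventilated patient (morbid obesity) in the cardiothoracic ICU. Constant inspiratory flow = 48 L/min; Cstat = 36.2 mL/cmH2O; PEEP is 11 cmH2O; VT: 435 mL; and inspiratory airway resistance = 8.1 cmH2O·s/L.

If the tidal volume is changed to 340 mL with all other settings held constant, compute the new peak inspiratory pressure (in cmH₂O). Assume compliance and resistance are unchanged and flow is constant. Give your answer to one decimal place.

Flow: 48 L/min ÷ 60 = 0.8 L/s.
PIP = Vt/C + R·V̇ + PEEP (constant-flow equation of motion).
Only the elastic term changes: ΔPIP = ΔVt / C = (340 − 435) / 36.2 = -2.624 cmH2O.
Original PIP = 435/36.2 + 8.1×0.8 + 11 = 29.497 cmH2O; new PIP = 29.497 + (-2.624) = 26.873 cmH2O.

26.9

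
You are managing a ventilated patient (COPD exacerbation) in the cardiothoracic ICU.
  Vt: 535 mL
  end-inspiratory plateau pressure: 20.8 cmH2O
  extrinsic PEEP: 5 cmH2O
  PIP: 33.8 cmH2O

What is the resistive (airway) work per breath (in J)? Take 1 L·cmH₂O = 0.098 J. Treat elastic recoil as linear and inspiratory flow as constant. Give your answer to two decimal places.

With constant inspiratory flow the resistive pressure is constant at PIP − Pplat = 33.8 − 20.8 = 13.0 cmH2O, so resistive work = 13.0 × 0.535 = 6.955 L·cmH2O.
× 0.098 J/(L·cmH2O) → 0.6816 J.

0.68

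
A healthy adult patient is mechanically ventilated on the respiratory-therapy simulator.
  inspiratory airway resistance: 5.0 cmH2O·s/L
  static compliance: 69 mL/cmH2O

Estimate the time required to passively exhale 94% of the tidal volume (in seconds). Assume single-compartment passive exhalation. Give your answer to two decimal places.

0.97

τ = R × C = 5.0 × 69 mL/cmH2O = 5.0 × 0.069 L/cmH2O = 0.345 s.
Exhaled fraction f = 1 − e^(−t/τ) → t = −τ·ln(1 − f) = −0.345·ln(0.06) = 0.9706 s.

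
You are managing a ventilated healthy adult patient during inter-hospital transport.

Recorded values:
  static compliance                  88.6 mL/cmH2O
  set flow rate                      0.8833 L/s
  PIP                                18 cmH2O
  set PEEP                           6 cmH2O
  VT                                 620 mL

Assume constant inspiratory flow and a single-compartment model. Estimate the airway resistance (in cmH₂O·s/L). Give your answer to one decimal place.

Equation of motion (constant flow): PIP = Vt/C + R·V̇ + PEEP.
R·V̇ = PIP − Vt/C − PEEP = 18 − 620/88.6 − 6 = 18 − 6.998 − 6 = 5.002 cmH2O.
R = 5.002 / 0.8833 = 5.663 cmH2O·s/L.

5.7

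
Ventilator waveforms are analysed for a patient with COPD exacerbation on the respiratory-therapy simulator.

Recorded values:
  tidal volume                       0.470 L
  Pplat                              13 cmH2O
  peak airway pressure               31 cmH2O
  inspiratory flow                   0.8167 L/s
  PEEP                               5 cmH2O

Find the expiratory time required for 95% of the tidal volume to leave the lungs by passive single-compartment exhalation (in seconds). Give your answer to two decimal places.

R = (PIP − Pplat)/V̇ = (31 − 13) / 0.8167 = 18.0/0.8167 = 22.04 cmH2O·s/L.
C = Vt/(Pplat − PEEP) = 470.0 / (13 − 5) = 470.0/8.0 = 58.75 mL/cmH2O.
τ = R × C = 22.04 × 0.05875 L/cmH2O = 1.295 s.
t = −τ·ln(1 − 0.95) = −1.295·ln(0.05) = 3.879 s.

3.88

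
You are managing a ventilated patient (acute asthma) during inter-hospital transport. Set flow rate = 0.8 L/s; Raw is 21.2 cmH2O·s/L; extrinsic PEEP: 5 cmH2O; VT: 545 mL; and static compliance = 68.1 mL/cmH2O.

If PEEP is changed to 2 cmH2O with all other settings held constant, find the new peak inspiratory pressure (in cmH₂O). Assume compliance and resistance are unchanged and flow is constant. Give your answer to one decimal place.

PIP = Vt/C + R·V̇ + PEEP (constant-flow equation of motion).
Only the baseline term changes: ΔPIP = ΔPEEP = 2 − 5 = -3.0 cmH2O.
Original PIP = 545/68.1 + 21.2×0.8 + 5 = 29.963 cmH2O; new PIP = 29.963 + (-3.0) = 26.963 cmH2O.

27.0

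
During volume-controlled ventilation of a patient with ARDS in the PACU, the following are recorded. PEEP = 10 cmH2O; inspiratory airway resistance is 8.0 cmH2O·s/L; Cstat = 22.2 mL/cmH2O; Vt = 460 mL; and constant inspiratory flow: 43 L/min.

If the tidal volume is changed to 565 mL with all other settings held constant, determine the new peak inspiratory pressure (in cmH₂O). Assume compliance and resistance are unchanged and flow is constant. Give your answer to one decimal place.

41.2

Flow: 43 L/min ÷ 60 = 0.7167 L/s.
PIP = Vt/C + R·V̇ + PEEP (constant-flow equation of motion).
Only the elastic term changes: ΔPIP = ΔVt / C = (565 − 460) / 22.2 = 4.73 cmH2O.
Original PIP = 460/22.2 + 8.0×0.7167 + 10 = 36.454 cmH2O; new PIP = 36.454 + (4.73) = 41.184 cmH2O.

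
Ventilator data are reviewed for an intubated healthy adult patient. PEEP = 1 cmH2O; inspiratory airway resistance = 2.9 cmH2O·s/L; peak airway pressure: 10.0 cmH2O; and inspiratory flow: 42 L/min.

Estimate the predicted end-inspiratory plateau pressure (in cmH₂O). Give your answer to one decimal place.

Flow: 42 L/min ÷ 60 = 0.7 L/s.
Pplat = PIP − Raw × flow = 10.0 − 2.9 × 0.7 = 10.0 − 2.03 = 7.97 cmH2O.

8.0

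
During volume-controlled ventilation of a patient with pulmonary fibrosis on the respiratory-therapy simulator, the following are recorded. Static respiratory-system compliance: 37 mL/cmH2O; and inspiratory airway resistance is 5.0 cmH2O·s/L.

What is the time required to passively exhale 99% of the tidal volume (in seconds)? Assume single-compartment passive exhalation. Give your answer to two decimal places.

0.85

τ = R × C = 5.0 × 37 mL/cmH2O = 5.0 × 0.037 L/cmH2O = 0.185 s.
Exhaled fraction f = 1 − e^(−t/τ) → t = −τ·ln(1 − f) = −0.185·ln(0.01) = 0.852 s.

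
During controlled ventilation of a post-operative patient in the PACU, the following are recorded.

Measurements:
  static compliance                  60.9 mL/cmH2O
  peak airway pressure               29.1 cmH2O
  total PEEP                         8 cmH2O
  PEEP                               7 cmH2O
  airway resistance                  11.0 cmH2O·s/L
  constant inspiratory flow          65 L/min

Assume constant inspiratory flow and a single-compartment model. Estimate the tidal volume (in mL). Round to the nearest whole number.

Flow: 65 L/min ÷ 60 = 1.0833 L/s.
Total PEEP = 8 cmH2O (set 7 + intrinsic 1); this is the baseline alveolar pressure.
Equation of motion (constant flow): PIP = Vt/C + R·V̇ + PEEP.
Vt/C = PIP − R·V̇ − PEEP = 29.1 − 11.916 − 8 = 9.184 cmH2O.
Vt = C × 9.184 = 60.9 × 9.184 = 559.31 mL.

559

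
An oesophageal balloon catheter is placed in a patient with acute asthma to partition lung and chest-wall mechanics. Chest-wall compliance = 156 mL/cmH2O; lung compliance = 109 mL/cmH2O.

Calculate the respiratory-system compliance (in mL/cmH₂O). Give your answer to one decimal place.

64.2

Lung and chest wall are elastances in series: 1/Crs = 1/CL + 1/Ccw.
1/Crs = 1/109 + 1/156 = 0.01558.
Crs = 64.185 mL/cmH2O.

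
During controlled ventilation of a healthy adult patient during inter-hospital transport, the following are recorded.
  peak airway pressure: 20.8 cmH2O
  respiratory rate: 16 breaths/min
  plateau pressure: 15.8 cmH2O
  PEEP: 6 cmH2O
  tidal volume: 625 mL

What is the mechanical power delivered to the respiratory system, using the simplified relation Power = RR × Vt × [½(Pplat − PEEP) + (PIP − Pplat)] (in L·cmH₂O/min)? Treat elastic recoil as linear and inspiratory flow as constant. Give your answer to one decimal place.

99.0

Per-breath work = Vt × [½(Pplat−PEEP) + (PIP−Pplat)] = 0.625 × [0.5×9.8 + 5.0] = 0.625 × 9.9 = 6.188 L·cmH2O.
Power = 16 × 6.188 = 99.008 L·cmH2O/min.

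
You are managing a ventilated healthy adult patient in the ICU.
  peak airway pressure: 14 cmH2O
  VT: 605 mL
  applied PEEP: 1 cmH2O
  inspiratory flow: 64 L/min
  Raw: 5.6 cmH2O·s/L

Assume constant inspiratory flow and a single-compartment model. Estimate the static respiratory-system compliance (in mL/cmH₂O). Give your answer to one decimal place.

Flow: 64 L/min ÷ 60 = 1.0667 L/s.
Equation of motion (constant flow): PIP = Vt/C + R·V̇ + PEEP.
Vt/C = PIP − R·V̇ − PEEP = 14 − 5.6×1.0667 − 1 = 14 − 5.974 − 1 = 7.026 cmH2O.
C = Vt / 7.026 = 605 / 7.026 = 86.109 mL/cmH2O.

86.1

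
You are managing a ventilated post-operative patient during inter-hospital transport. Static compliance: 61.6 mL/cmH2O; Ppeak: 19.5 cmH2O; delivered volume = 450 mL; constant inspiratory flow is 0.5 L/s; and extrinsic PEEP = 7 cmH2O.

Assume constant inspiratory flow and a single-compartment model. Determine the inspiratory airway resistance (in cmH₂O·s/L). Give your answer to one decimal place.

Equation of motion (constant flow): PIP = Vt/C + R·V̇ + PEEP.
R·V̇ = PIP − Vt/C − PEEP = 19.5 − 450/61.6 − 7 = 19.5 − 7.305 − 7 = 5.195 cmH2O.
R = 5.195 / 0.5 = 10.39 cmH2O·s/L.

10.4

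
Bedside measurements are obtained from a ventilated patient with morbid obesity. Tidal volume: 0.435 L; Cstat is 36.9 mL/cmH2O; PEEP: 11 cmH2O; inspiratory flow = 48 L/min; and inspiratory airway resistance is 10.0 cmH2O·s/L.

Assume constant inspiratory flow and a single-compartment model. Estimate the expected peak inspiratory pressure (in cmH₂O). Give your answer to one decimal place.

Flow: 48 L/min ÷ 60 = 0.8 L/s.
Equation of motion (constant flow): PIP = Vt/C + R·V̇ + PEEP.
PIP = 435/36.9 + 10.0×0.8 + 11 = 11.789 + 8.0 + 11 = 30.789 cmH2O.

30.8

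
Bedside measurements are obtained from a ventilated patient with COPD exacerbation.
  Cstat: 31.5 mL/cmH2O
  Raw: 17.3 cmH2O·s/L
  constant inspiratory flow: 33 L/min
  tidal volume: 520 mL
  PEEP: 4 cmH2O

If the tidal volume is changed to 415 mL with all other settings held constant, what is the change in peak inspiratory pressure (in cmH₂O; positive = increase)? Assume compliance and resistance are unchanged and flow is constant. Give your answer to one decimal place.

PIP = Vt/C + R·V̇ + PEEP (constant-flow equation of motion).
Only the elastic term changes: ΔPIP = ΔVt / C = (415 − 520) / 31.5 = -3.333 cmH2O.

-3.3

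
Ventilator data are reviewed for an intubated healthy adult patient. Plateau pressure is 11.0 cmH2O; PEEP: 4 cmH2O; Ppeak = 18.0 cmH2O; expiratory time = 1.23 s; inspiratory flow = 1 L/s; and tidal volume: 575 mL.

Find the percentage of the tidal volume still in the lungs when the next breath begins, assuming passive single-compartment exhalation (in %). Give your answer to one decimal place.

R = (PIP − Pplat)/V̇ = (18.0 − 11.0) / 1 = 7.0/1 = 7.0 cmH2O·s/L.
C = Vt/(Pplat − PEEP) = 575.0 / (11.0 − 4) = 575.0/7.0 = 82.143 mL/cmH2O.
τ = R × C = 7.0 × 0.08214 L/cmH2O = 0.575 s.
Fraction remaining at end-expiration = e^(−Te/τ) = e^(−1.23/0.575) = 0.1178 → 11.78%.

11.8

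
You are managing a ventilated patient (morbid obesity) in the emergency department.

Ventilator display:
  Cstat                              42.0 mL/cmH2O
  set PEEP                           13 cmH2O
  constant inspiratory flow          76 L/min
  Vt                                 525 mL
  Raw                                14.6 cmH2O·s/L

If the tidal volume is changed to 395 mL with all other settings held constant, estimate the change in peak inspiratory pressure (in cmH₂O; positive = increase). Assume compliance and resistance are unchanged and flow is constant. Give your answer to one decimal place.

-3.1

PIP = Vt/C + R·V̇ + PEEP (constant-flow equation of motion).
Only the elastic term changes: ΔPIP = ΔVt / C = (395 − 525) / 42.0 = -3.095 cmH2O.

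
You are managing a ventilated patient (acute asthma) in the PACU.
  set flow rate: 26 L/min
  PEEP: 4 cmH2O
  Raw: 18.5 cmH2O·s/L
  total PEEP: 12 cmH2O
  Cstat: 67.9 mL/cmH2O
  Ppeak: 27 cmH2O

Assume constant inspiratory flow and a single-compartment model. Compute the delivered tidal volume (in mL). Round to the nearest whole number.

Flow: 26 L/min ÷ 60 = 0.4333 L/s.
Total PEEP = 12 cmH2O (set 4 + intrinsic 8); this is the baseline alveolar pressure.
Equation of motion (constant flow): PIP = Vt/C + R·V̇ + PEEP.
Vt/C = PIP − R·V̇ − PEEP = 27 − 8.016 − 12 = 6.984 cmH2O.
Vt = C × 6.984 = 67.9 × 6.984 = 474.21 mL.

474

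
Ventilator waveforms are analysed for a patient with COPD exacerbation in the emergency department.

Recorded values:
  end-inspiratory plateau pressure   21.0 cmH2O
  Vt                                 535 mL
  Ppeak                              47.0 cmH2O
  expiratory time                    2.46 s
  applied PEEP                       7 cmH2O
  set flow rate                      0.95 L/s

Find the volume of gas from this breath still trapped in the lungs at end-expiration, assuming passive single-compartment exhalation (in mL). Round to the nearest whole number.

51

R = (PIP − Pplat)/V̇ = (47.0 − 21.0) / 0.95 = 26.0/0.95 = 27.368 cmH2O·s/L.
C = Vt/(Pplat − PEEP) = 535.0 / (21.0 − 7) = 535.0/14.0 = 38.214 mL/cmH2O.
τ = R × C = 27.368 × 0.03821 L/cmH2O = 1.046 s.
Fraction remaining = e^(−Te/τ) = e^(−2.46/1.046) = 0.0952.
Trapped volume = 535.0 × 0.0952 = 50.932 mL.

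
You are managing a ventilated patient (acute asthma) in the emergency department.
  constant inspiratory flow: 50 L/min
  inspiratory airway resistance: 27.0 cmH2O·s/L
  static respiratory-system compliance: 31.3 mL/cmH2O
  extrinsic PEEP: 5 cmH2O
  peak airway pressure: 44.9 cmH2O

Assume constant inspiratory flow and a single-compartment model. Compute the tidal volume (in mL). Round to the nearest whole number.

Flow: 50 L/min ÷ 60 = 0.8333 L/s.
Equation of motion (constant flow): PIP = Vt/C + R·V̇ + PEEP.
Vt/C = PIP − R·V̇ − PEEP = 44.9 − 22.499 − 5 = 17.401 cmH2O.
Vt = C × 17.401 = 31.3 × 17.401 = 544.65 mL.

545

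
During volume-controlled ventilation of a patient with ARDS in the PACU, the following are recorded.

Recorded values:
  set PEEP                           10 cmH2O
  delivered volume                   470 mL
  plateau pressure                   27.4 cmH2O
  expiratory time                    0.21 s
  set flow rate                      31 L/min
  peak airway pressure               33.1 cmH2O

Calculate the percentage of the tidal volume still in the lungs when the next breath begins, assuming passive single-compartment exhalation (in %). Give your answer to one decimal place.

Flow: 31 L/min ÷ 60 = 0.5167 L/s.
R = (PIP − Pplat)/V̇ = (33.1 − 27.4) / 0.5167 = 5.7/0.5167 = 11.032 cmH2O·s/L.
C = Vt/(Pplat − PEEP) = 470.0 / (27.4 − 10) = 470.0/17.4 = 27.011 mL/cmH2O.
τ = R × C = 11.032 × 0.02701 L/cmH2O = 0.298 s.
Fraction remaining at end-expiration = e^(−Te/τ) = e^(−0.21/0.298) = 0.4943 → 49.43%.

49.4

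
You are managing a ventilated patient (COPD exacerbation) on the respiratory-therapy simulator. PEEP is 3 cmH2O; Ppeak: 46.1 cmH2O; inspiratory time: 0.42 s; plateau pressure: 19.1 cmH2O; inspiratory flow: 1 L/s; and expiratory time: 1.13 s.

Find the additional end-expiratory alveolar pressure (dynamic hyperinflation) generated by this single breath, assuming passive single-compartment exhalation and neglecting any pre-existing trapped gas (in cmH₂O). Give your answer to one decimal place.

Vt = flow × Ti = 1 L/s × 0.42 s × 1000 mL/L = 420.0 mL.
R = (PIP − Pplat)/V̇ = (46.1 − 19.1) / 1 = 27.0/1 = 27.0 cmH2O·s/L.
C = Vt/(Pplat − PEEP) = 420.0 / (19.1 − 3) = 420.0/16.1 = 26.087 mL/cmH2O.
τ = R × C = 27.0 × 0.02609 L/cmH2O = 0.7044 s.
Fraction remaining = e^(−Te/τ) = e^(−1.13/0.7044) = 0.201; trapped volume = 420.0 × 0.201 = 84.42 mL.
Additional alveolar pressure from trapping ≈ V_trapped / C = 84.42 / 26.087 = 3.236 cmH2O.

3.2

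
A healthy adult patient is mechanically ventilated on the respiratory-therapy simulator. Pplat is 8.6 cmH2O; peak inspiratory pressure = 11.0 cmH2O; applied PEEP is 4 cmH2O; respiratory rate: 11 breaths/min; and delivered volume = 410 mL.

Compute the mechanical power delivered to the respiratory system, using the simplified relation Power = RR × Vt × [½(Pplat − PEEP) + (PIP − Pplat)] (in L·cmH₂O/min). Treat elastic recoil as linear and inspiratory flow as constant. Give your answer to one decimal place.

Per-breath work = Vt × [½(Pplat−PEEP) + (PIP−Pplat)] = 0.410 × [0.5×4.6 + 2.4] = 0.410 × 4.7 = 1.927 L·cmH2O.
Power = 11 × 1.927 = 21.197 L·cmH2O/min.

21.2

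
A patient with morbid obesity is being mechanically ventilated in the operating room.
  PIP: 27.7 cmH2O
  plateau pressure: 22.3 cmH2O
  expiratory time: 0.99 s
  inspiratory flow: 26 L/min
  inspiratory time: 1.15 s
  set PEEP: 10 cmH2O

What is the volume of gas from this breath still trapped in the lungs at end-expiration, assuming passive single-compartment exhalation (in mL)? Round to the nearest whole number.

70

Flow: 26 L/min ÷ 60 = 0.4333 L/s.
Vt = flow × Ti = 0.4333 L/s × 1.15 s × 1000 mL/L = 498.3 mL.
R = (PIP − Pplat)/V̇ = (27.7 − 22.3) / 0.4333 = 5.4/0.4333 = 12.462 cmH2O·s/L.
C = Vt/(Pplat − PEEP) = 498.3 / (22.3 − 10) = 498.3/12.3 = 40.512 mL/cmH2O.
τ = R × C = 12.462 × 0.04051 L/cmH2O = 0.5048 s.
Fraction remaining = e^(−Te/τ) = e^(−0.99/0.5048) = 0.1407.
Trapped volume = 498.3 × 0.1407 = 70.111 mL.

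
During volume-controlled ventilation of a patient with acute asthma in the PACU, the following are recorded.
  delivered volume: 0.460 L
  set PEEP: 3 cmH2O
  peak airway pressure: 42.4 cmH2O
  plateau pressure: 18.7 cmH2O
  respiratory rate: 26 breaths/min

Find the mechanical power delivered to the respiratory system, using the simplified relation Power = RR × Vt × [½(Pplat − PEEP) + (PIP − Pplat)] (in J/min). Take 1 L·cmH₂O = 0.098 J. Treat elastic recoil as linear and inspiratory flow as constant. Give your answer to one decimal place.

Per-breath work = Vt × [½(Pplat−PEEP) + (PIP−Pplat)] = 0.460 × [0.5×15.7 + 23.7] = 0.460 × 31.55 = 14.513 L·cmH2O.
Power = 26 × 14.513 = 377.34 L·cmH2O/min.
× 0.098 J/(L·cmH2O) → 36.979 J/min.

37.0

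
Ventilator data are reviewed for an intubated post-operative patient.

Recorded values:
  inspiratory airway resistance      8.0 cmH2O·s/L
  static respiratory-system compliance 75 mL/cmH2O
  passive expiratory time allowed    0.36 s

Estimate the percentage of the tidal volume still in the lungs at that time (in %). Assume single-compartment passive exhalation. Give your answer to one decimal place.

τ = R × C = 8.0 × 75 mL/cmH2O = 8.0 × 0.075 L/cmH2O = 0.6 s.
Passive exhalation: V(t)/V₀ = e^(−t/τ) = e^(−0.36/0.6) = 0.5488.
Fraction remaining = 0.5488 → 54.88%.

54.9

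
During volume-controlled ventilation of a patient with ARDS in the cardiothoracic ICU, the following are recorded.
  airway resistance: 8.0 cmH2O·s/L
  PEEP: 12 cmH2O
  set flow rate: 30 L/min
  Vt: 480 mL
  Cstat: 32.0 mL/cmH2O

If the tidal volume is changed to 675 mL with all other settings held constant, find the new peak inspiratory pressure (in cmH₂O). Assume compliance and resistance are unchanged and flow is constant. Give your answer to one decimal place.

Flow: 30 L/min ÷ 60 = 0.5 L/s.
PIP = Vt/C + R·V̇ + PEEP (constant-flow equation of motion).
Only the elastic term changes: ΔPIP = ΔVt / C = (675 − 480) / 32.0 = 6.094 cmH2O.
Original PIP = 480/32.0 + 8.0×0.5 + 12 = 31.0 cmH2O; new PIP = 31.0 + (6.094) = 37.094 cmH2O.

37.1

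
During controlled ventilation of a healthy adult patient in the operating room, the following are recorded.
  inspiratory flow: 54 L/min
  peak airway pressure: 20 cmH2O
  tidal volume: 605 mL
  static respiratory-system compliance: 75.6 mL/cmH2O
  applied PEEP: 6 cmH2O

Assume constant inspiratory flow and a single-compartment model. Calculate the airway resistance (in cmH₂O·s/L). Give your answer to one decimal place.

6.7

Flow: 54 L/min ÷ 60 = 0.9 L/s.
Equation of motion (constant flow): PIP = Vt/C + R·V̇ + PEEP.
R·V̇ = PIP − Vt/C − PEEP = 20 − 605/75.6 − 6 = 20 − 8.003 − 6 = 5.997 cmH2O.
R = 5.997 / 0.9 = 6.663 cmH2O·s/L.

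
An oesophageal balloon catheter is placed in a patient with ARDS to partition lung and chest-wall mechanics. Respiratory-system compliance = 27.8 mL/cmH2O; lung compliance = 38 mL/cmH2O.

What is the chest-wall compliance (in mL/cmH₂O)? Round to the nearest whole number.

1/Ccw = 1/Crs − 1/CL.
1/Ccw = 1/27.8 − 1/38 = 0.009655.
Ccw = 103.57 mL/cmH2O.

104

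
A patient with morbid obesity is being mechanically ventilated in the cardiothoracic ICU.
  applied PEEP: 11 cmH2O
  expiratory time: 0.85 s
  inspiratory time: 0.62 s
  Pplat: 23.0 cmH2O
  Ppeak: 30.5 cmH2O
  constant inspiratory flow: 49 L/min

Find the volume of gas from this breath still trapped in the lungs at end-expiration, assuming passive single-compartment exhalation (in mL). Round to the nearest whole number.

56

Flow: 49 L/min ÷ 60 = 0.8167 L/s.
Vt = flow × Ti = 0.8167 L/s × 0.62 s × 1000 mL/L = 506.35 mL.
R = (PIP − Pplat)/V̇ = (30.5 − 23.0) / 0.8167 = 7.5/0.8167 = 9.183 cmH2O·s/L.
C = Vt/(Pplat − PEEP) = 506.35 / (23.0 − 11) = 506.35/12.0 = 42.196 mL/cmH2O.
τ = R × C = 9.183 × 0.0422 L/cmH2O = 0.3875 s.
Fraction remaining = e^(−Te/τ) = e^(−0.85/0.3875) = 0.1115.
Trapped volume = 506.35 × 0.1115 = 56.458 mL.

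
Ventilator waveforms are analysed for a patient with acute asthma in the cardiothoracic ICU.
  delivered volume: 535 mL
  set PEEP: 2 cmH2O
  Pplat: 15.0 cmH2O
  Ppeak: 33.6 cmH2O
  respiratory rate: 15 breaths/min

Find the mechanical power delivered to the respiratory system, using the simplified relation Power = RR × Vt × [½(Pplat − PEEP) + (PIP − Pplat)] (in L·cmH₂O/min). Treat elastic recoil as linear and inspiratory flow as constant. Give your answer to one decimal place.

201.4

Per-breath work = Vt × [½(Pplat−PEEP) + (PIP−Pplat)] = 0.535 × [0.5×13.0 + 18.6] = 0.535 × 25.1 = 13.429 L·cmH2O.
Power = 15 × 13.429 = 201.44 L·cmH2O/min.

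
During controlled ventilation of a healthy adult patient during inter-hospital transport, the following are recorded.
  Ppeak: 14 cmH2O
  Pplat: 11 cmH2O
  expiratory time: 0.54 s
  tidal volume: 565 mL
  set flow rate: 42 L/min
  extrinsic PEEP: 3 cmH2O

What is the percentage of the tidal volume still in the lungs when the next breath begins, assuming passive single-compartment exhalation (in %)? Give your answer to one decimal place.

Flow: 42 L/min ÷ 60 = 0.7 L/s.
R = (PIP − Pplat)/V̇ = (14 − 11) / 0.7 = 3.0/0.7 = 4.286 cmH2O·s/L.
C = Vt/(Pplat − PEEP) = 565.0 / (11 − 3) = 565.0/8.0 = 70.625 mL/cmH2O.
τ = R × C = 4.286 × 0.07063 L/cmH2O = 0.3027 s.
Fraction remaining at end-expiration = e^(−Te/τ) = e^(−0.54/0.3027) = 0.168 → 16.8%.

16.8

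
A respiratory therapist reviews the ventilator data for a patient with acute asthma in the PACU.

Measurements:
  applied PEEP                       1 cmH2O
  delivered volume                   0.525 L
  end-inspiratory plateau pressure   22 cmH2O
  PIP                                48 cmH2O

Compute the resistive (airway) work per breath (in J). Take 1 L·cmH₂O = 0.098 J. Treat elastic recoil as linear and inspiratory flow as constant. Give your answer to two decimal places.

1.34

With constant inspiratory flow the resistive pressure is constant at PIP − Pplat = 48 − 22 = 26.0 cmH2O, so resistive work = 26.0 × 0.525 = 13.65 L·cmH2O.
× 0.098 J/(L·cmH2O) → 1.338 J.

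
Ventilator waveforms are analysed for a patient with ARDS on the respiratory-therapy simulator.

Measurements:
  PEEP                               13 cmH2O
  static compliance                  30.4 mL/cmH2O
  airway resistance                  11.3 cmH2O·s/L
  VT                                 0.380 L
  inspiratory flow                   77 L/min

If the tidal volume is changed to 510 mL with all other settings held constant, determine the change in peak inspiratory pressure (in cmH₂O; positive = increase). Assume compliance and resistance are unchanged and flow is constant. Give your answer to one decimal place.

PIP = Vt/C + R·V̇ + PEEP (constant-flow equation of motion).
Only the elastic term changes: ΔPIP = ΔVt / C = (510 − 380) / 30.4 = 4.276 cmH2O.

4.3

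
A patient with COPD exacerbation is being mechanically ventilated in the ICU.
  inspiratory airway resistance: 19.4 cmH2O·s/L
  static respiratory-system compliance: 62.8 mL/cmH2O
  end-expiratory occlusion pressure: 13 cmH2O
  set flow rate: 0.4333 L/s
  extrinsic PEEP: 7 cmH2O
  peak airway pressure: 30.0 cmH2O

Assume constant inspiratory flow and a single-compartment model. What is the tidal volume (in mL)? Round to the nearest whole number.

Total PEEP = 13 cmH2O (set 7 + intrinsic 6); this is the baseline alveolar pressure.
Equation of motion (constant flow): PIP = Vt/C + R·V̇ + PEEP.
Vt/C = PIP − R·V̇ − PEEP = 30.0 − 8.406 − 13 = 8.594 cmH2O.
Vt = C × 8.594 = 62.8 × 8.594 = 539.7 mL.

540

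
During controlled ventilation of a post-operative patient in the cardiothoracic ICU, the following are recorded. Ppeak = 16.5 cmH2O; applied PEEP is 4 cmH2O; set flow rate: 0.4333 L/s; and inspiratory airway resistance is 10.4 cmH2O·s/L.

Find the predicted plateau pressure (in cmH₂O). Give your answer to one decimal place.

12.0

Pplat = PIP − Raw × flow = 16.5 − 10.4 × 0.4333 = 16.5 − 4.506 = 11.994 cmH2O.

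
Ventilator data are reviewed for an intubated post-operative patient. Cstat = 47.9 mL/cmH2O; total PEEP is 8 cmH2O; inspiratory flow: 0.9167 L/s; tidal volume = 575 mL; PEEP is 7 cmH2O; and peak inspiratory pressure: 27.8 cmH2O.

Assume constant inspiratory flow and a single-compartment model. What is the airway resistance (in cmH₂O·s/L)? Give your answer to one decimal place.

Total PEEP = 8 cmH2O (set 7 + intrinsic 1); this is the baseline alveolar pressure.
Equation of motion (constant flow): PIP = Vt/C + R·V̇ + PEEP.
R·V̇ = PIP − Vt/C − PEEP = 27.8 − 575/47.9 − 8 = 27.8 − 12.004 − 8 = 7.796 cmH2O.
R = 7.796 / 0.9167 = 8.504 cmH2O·s/L.

8.5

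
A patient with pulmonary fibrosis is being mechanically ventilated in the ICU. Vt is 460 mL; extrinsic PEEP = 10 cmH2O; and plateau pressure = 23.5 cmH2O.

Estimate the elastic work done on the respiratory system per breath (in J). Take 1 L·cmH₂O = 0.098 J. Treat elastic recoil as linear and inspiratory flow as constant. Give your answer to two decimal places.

Elastic work ≈ ½ × (Pplat − PEEP) × Vt = 0.5 × (23.5 − 10) × 0.460 L = 0.5 × 13.5 × 0.460 = 3.105 L·cmH2O.
× 0.098 J/(L·cmH2O) → 0.3043 J.

0.30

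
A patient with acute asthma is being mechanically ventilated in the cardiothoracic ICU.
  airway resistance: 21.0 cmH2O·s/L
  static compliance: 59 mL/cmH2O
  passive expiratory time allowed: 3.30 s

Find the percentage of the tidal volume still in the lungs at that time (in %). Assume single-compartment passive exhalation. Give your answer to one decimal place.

τ = R × C = 21.0 × 59 mL/cmH2O = 21.0 × 0.059 L/cmH2O = 1.239 s.
Passive exhalation: V(t)/V₀ = e^(−t/τ) = e^(−3.30/1.239) = 0.06971.
Fraction remaining = 0.06971 → 6.971%.

7.0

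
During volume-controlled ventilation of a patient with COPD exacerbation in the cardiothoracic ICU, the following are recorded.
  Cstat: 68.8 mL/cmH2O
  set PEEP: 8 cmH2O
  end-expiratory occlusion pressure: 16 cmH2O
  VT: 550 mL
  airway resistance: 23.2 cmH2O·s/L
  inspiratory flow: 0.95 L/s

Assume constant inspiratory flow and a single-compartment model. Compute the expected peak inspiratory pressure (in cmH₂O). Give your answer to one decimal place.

Total PEEP = 16 cmH2O (set 8 + intrinsic 8); this is the baseline alveolar pressure.
Equation of motion (constant flow): PIP = Vt/C + R·V̇ + PEEP.
PIP = 550/68.8 + 23.2×0.95 + 16 = 7.994 + 22.04 + 16 = 46.034 cmH2O.

46.0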